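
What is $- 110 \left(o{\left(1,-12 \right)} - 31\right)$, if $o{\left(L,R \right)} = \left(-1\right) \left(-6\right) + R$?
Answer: $4070$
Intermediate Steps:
$o{\left(L,R \right)} = 6 + R$
$- 110 \left(o{\left(1,-12 \right)} - 31\right) = - 110 \left(\left(6 - 12\right) - 31\right) = - 110 \left(-6 - 31\right) = \left(-110\right) \left(-37\right) = 4070$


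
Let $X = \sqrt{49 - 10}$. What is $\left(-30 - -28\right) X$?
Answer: $- 2 \sqrt{39} \approx -12.49$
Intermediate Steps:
$X = \sqrt{39} \approx 6.245$
$\left(-30 - -28\right) X = \left(-30 - -28\right) \sqrt{39} = \left(-30 + 28\right) \sqrt{39} = - 2 \sqrt{39}$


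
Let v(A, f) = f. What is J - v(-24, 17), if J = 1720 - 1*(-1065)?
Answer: 2768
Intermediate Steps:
J = 2785 (J = 1720 + 1065 = 2785)
J - v(-24, 17) = 2785 - 1*17 = 2785 - 17 = 2768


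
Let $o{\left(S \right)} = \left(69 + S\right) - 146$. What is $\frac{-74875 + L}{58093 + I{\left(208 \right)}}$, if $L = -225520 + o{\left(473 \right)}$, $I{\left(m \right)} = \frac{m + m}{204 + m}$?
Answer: $- \frac{30899897}{5983683} \approx -5.164$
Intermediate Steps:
$o{\left(S \right)} = -77 + S$
$I{\left(m \right)} = \frac{2 m}{204 + m}$
$L = -225124$ ($L = -225520 + \left(-77 + 473\right) = -225520 + 396 = -225124$)
$\frac{-74875 + L}{58093 + I{\left(208 \right)}} = \frac{-74875 - 225124}{58093 + 2 \cdot 208 \frac{1}{204 + 208}} = - \frac{299999}{58093 + 2 \cdot 208 \cdot \frac{1}{412}} = - \frac{299999}{58093 + \frac{104}{103}} = - \frac{299999}{\frac{5983683}{103}} = \left(-299999\right) \frac{103}{5983683} = - \frac{30899897}{5983683}$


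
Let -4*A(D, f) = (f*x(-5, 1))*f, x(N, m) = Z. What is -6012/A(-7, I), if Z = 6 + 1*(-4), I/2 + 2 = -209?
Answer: 3006/44521 ≈ 0.067519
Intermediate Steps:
I = -422 (I = -4 + 2*(-209) = -4 - 418 = -422)
Z = 2 (Z = 6 - 4 = 2)
x(N, m) = 2
A(D, f) = -f**2/2 (A(D, f) = -f*2*f/4 = -2*f*f/4 = -f**2/2)
-6012/A(-7, I) = -6012/((-1/2*(-422)**2)) = -6012/((-1/2*178084)) = -6012/(-89042) = -6012*(-1/89042) = 3006/44521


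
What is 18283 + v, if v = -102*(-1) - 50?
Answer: 18335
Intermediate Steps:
v = 52 (v = 102 - 50 = 52)
18283 + v = 18283 + 52 = 18335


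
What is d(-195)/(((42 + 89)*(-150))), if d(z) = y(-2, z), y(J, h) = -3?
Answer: 1/6550 ≈ 0.00015267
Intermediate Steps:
d(z) = -3
d(-195)/(((42 + 89)*(-150))) = -3*(-1/(150*(42 + 89))) = -3/(131*(-150)) = -3/(-19650) = -3*(-1/19650) = 1/6550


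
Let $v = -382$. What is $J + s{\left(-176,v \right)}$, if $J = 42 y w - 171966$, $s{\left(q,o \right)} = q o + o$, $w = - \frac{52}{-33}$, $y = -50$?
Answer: $- \frac{1192676}{11} \approx -1.0843 \cdot 10^{5}$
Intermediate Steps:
$w = \frac{52}{33}$ ($w = \left(-52\right) \left(- \frac{1}{33}\right) = \frac{52}{33} \approx 1.5758$)
$s{\left(q,o \right)} = o + o q$ ($s{\left(q,o \right)} = o q + o = o + o q$)
$J = - \frac{1928026}{11}$ ($J = 42 \left(-50\right) \frac{52}{33} - 171966 = \left(-2100\right) \frac{52}{33} - 171966 = - \frac{36400}{11} - 171966 = - \frac{1928026}{11} \approx -1.7528 \cdot 10^{5}$)
$J + s{\left(-176,v \right)} = - \frac{1928026}{11} - 382 \left(1 - 176\right) = - \frac{1928026}{11} - -66850 = - \frac{1928026}{11} + 66850 = - \frac{1192676}{11}$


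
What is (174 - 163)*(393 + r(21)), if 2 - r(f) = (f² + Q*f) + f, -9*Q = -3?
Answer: -814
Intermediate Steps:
Q = ⅓ (Q = -⅑*(-3) = ⅓ ≈ 0.33333)
r(f) = 2 - f² - 4*f/3 (r(f) = 2 - ((f² + f/3) + f) = 2 - (f² + 4*f/3) = 2 + (-f² - 4*f/3) = 2 - f² - 4*f/3)
(174 - 163)*(393 + r(21)) = (174 - 163)*(393 + (2 - 1*21² - 4/3*21)) = 11*(393 + (2 - 1*441 - 28)) = 11*(393 + (2 - 441 - 28)) = 11*(393 - 467) = 11*(-74) = -814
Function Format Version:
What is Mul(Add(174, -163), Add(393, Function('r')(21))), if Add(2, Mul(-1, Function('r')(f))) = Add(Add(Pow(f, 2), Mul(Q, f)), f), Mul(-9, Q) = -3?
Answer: -814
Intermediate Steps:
Q = Rational(1, 3) (Q = Mul(Rational(-1, 9), -3) = Rational(1, 3) ≈ 0.33333)
Function('r')(f) = Add(2, Mul(-1, Pow(f, 2)), Mul(Rational(-4, 3), f)) (Function('r')(f) = Add(2, Mul(-1, Add(Add(Pow(f, 2), Mul(Rational(1, 3), f)), f))) = Add(2, Mul(-1, Add(Pow(f, 2), Mul(Rational(4, 3), f)))) = Add(2, Add(Mul(-1, Pow(f, 2)), Mul(Rational(-4, 3), f))) = Add(2, Mul(-1, Pow(f, 2)), Mul(Rational(-4, 3), f)))
Mul(Add(174, -163), Add(393, Function('r')(21))) = Mul(Add(174, -163), Add(393, Add(2, Mul(-1, Pow(21, 2)), Mul(Rational(-4, 3), 21)))) = Mul(11, Add(393, Add(2, Mul(-1, 441), -28))) = Mul(11, Add(393, Add(2, -441, -28))) = Mul(11, Add(393, -467)) = Mul(11, -74) = -814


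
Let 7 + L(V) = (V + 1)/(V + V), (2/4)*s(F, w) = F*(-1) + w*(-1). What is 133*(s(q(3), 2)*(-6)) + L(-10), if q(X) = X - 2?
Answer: 95629/20 ≈ 4781.5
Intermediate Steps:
q(X) = -2 + X
s(F, w) = -2*F - 2*w (s(F, w) = 2*(F*(-1) + w*(-1)) = 2*(-F - w) = -2*F - 2*w)
L(V) = -7 + (1 + V)/(2*V) (L(V) = -7 + (V + 1)/(V + V) = -7 + (1 + V)/((2*V)) = -7 + (1 + V)*(1/(2*V)) = -7 + (1 + V)/(2*V))
133*(s(q(3), 2)*(-6)) + L(-10) = 133*((-2*(-2 + 3) - 2*2)*(-6)) + (½)*(1 - 13*(-10))/(-10) = 133*((-2*1 - 4)*(-6)) + (½)*(-⅒)*(1 + 130) = 133*((-2 - 4)*(-6)) + (½)*(-⅒)*131 = 133*(-6*(-6)) - 131/20 = 133*36 - 131/20 = 4788 - 131/20 = 95629/20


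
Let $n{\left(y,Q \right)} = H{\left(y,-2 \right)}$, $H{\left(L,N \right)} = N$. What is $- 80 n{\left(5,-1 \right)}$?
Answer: $160$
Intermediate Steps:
$n{\left(y,Q \right)} = -2$
$- 80 n{\left(5,-1 \right)} = \left(-80\right) \left(-2\right) = 160$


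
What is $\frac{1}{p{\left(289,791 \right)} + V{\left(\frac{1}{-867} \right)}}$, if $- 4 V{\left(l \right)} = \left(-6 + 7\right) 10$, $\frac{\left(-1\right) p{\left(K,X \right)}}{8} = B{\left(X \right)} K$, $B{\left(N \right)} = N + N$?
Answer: $- \frac{2}{7315173} \approx -2.734 \cdot 10^{-7}$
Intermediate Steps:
$B{\left(N \right)} = 2 N$
$p{\left(K,X \right)} = - 16 K X$ ($p{\left(K,X \right)} = - 8 \cdot 2 X K = - 8 \cdot 2 K X = - 16 K X$)
$V{\left(l \right)} = - \frac{5}{2}$ ($V{\left(l \right)} = - \frac{\left(-6 + 7\right) 10}{4} = - \frac{1 \cdot 10}{4} = \left(- \frac{1}{4}\right) 10 = - \frac{5}{2}$)
$\frac{1}{p{\left(289,791 \right)} + V{\left(\frac{1}{-867} \right)}} = \frac{1}{\left(-16\right) 289 \cdot 791 - \frac{5}{2}} = \frac{1}{-3657584 - \frac{5}{2}} = \frac{1}{- \frac{7315173}{2}} = - \frac{2}{7315173}$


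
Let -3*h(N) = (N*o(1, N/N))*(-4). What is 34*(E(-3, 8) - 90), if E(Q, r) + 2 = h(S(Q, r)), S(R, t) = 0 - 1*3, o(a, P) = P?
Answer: -3264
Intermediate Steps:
S(R, t) = -3 (S(R, t) = 0 - 3 = -3)
h(N) = 4*N/3 (h(N) = -N*(N/N)*(-4)/3 = -N*1*(-4)/3 = -N*(-4)/3 = -(-4)*N/3 = 4*N/3)
E(Q, r) = -6 (E(Q, r) = -2 + (4/3)*(-3) = -2 - 4 = -6)
34*(E(-3, 8) - 90) = 34*(-6 - 90) = 34*(-96) = -3264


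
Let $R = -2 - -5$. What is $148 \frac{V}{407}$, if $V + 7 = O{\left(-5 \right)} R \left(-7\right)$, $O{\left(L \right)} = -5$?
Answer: $\frac{392}{11} \approx 35.636$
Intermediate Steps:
$R = 3$ ($R = -2 + 5 = 3$)
$V = 98$ ($V = -7 + \left(-5\right) 3 \left(-7\right) = -7 - -105 = -7 + 105 = 98$)
$148 \frac{V}{407} = 148 \cdot \frac{98}{407} = \frac{392}{11}$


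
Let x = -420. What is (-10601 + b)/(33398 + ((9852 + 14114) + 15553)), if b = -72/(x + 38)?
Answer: -2024755/13927147 ≈ -0.14538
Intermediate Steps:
b = 36/191 (b = -72/(-420 + 38) = -72/(-382) = -72*(-1/382) = 36/191 ≈ 0.18848)
(-10601 + b)/(33398 + ((9852 + 14114) + 15553)) = (-10601 + 36/191)/(33398 + ((9852 + 14114) + 15553)) = -2024755/(191*(33398 + (23966 + 15553))) = -2024755/(191*(33398 + 39519)) = -2024755/191/72917 = -2024755/191*1/72917 = -2024755/13927147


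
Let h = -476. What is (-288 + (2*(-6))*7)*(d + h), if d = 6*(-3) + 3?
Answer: 182652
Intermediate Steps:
d = -15 (d = -18 + 3 = -15)
(-288 + (2*(-6))*7)*(d + h) = (-288 + (2*(-6))*7)*(-15 - 476) = (-288 - 12*7)*(-491) = (-288 - 84)*(-491) = -372*(-491) = 182652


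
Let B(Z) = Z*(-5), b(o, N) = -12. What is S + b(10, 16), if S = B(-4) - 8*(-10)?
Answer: 88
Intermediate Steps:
B(Z) = -5*Z
S = 100 (S = -5*(-4) - 8*(-10) = 20 + 80 = 100)
S + b(10, 16) = 100 - 12 = 88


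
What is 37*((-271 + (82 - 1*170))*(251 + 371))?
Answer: -8262026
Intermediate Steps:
37*((-271 + (82 - 1*170))*(251 + 371)) = 37*((-271 + (82 - 170))*622) = 37*((-271 - 88)*622) = 37*(-359*622) = 37*(-223298) = -8262026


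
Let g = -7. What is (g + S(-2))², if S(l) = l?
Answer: 81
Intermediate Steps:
(g + S(-2))² = (-7 - 2)² = (-9)² = 81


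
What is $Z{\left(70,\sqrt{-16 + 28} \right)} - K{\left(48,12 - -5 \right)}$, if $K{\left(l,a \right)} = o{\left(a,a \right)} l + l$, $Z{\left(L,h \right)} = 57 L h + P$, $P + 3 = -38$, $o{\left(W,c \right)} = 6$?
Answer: $-377 + 7980 \sqrt{3} \approx 13445.0$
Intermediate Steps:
$P = -41$ ($P = -3 - 38 = -41$)
$Z{\left(L,h \right)} = -41 + 57 L h$ ($Z{\left(L,h \right)} = 57 L h - 41 = -41 + 57 L h$)
$K{\left(l,a \right)} = 7 l$ ($K{\left(l,a \right)} = 6 l + l = 7 l$)
$Z{\left(70,\sqrt{-16 + 28} \right)} - K{\left(48,12 - -5 \right)} = \left(-41 + 57 \cdot 70 \sqrt{-16 + 28}\right) - 7 \cdot 48 = \left(-41 + 57 \cdot 70 \sqrt{12}\right) - 336 = \left(-41 + 57 \cdot 70 \cdot 2 \sqrt{3}\right) - 336 = \left(-41 + 7980 \sqrt{3}\right) - 336 = -377 + 7980 \sqrt{3}$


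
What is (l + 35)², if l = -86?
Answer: 2601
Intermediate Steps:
(l + 35)² = (-86 + 35)² = (-51)² = 2601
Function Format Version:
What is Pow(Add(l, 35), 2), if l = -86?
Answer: 2601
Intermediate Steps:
Pow(Add(l, 35), 2) = Pow(Add(-86, 35), 2) = Pow(-51, 2) = 2601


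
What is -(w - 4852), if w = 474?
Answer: 4378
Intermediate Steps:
-(w - 4852) = -(474 - 4852) = -1*(-4378) = 4378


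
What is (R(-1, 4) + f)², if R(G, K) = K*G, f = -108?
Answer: 12544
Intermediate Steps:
R(G, K) = G*K
(R(-1, 4) + f)² = (-1*4 - 108)² = (-4 - 108)² = (-112)² = 12544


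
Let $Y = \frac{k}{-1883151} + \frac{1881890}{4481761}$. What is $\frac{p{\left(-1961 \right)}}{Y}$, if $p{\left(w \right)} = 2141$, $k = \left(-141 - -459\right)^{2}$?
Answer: $\frac{2007742425530939}{343407715114} \approx 5846.5$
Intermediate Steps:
$k = 101124$ ($k = \left(-141 + 459\right)^{2} = 318^{2} = 101124$)
$Y = \frac{343407715114}{937759189879}$ ($Y = \frac{101124}{-1883151} + \frac{1881890}{4481761} = 101124 \left(- \frac{1}{1883151}\right) + 1881890 \cdot \frac{1}{4481761} = - \frac{11236}{209239} + \frac{1881890}{4481761} = \frac{343407715114}{937759189879} \approx 0.3662$)
$\frac{p{\left(-1961 \right)}}{Y} = \frac{2141}{\frac{343407715114}{937759189879}} = 2141 \cdot \frac{937759189879}{343407715114} = \frac{2007742425530939}{343407715114}$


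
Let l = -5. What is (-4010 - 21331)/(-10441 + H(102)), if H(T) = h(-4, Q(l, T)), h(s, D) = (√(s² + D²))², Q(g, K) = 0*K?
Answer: 8447/3475 ≈ 2.4308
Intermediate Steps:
Q(g, K) = 0
h(s, D) = D² + s² (h(s, D) = (√(D² + s²))² = D² + s²)
H(T) = 16 (H(T) = 0² + (-4)² = 0 + 16 = 16)
(-4010 - 21331)/(-10441 + H(102)) = (-4010 - 21331)/(-10441 + 16) = -25341/(-10425) = -25341*(-1/10425) = 8447/3475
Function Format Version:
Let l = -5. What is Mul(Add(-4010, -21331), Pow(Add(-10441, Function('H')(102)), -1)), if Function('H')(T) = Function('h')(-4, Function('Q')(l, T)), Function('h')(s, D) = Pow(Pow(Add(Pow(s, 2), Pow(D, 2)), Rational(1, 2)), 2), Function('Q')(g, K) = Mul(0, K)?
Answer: Rational(8447, 3475) ≈ 2.4308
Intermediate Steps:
Function('Q')(g, K) = 0
Function('h')(s, D) = Add(Pow(D, 2), Pow(s, 2)) (Function('h')(s, D) = Pow(Pow(Add(Pow(D, 2), Pow(s, 2)), Rational(1, 2)), 2) = Add(Pow(D, 2), Pow(s, 2)))
Function('H')(T) = 16 (Function('H')(T) = Add(Pow(0, 2), Pow(-4, 2)) = Add(0, 16) = 16)
Mul(Add(-4010, -21331), Pow(Add(-10441, Function('H')(102)), -1)) = Mul(Add(-4010, -21331), Pow(Add(-10441, 16), -1)) = Mul(-25341, Pow(-10425, -1)) = Mul(-25341, Rational(-1, 10425)) = Rational(8447, 3475)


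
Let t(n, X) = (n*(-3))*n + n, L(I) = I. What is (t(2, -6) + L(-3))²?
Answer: 169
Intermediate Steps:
t(n, X) = n - 3*n² (t(n, X) = (-3*n)*n + n = -3*n² + n = n - 3*n²)
(t(2, -6) + L(-3))² = (2*(1 - 3*2) - 3)² = (2*(1 - 6) - 3)² = (2*(-5) - 3)² = (-10 - 3)² = (-13)² = 169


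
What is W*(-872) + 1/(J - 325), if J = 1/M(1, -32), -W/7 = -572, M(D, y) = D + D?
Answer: -2265975714/649 ≈ -3.4915e+6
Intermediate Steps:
M(D, y) = 2*D
W = 4004 (W = -7*(-572) = 4004)
J = 1/2 (J = 1/(2*1) = 1/2 ≈ 0.50000)
W*(-872) + 1/(J - 325) = 4004*(-872) + 1/(1/2 - 325) = -3491488 + 1/(-649/2) = -3491488 - 2/649 = -2265975714/649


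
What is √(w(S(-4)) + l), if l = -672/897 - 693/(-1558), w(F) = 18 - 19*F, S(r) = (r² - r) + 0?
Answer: I*√78623223772938/465842 ≈ 19.034*I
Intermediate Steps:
S(r) = r² - r
l = -141785/465842 (l = -672*1/897 - 693*(-1/1558) = -224/299 + 693/1558 = -141785/465842 ≈ -0.30436)
√(w(S(-4)) + l) = √((18 - (-76)*(-1 - 4)) - 141785/465842) = √((18 - (-76)*(-5)) - 141785/465842) = √((18 - 19*20) - 141785/465842) = √((18 - 380) - 141785/465842) = √(-362 - 141785/465842) = √(-168776589/465842) = I*√78623223772938/465842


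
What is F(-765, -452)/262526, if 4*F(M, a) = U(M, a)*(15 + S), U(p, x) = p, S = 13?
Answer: -5355/262526 ≈ -0.020398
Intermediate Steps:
F(M, a) = 7*M (F(M, a) = (M*(15 + 13))/4 = (M*28)/4 = (28*M)/4 = 7*M)
F(-765, -452)/262526 = (7*(-765))/262526 = -5355*1/262526 = -5355/262526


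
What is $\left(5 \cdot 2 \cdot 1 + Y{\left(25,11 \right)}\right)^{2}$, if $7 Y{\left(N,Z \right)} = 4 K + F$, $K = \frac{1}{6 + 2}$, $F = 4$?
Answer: $\frac{22201}{196} \approx 113.27$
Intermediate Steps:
$K = \frac{1}{8} \approx 0.125$
$Y{\left(N,Z \right)} = \frac{9}{14}$ ($Y{\left(N,Z \right)} = \frac{4 \cdot \frac{1}{8} + 4}{7} = \frac{\frac{1}{2} + 4}{7} = \frac{1}{7} \cdot \frac{9}{2} = \frac{9}{14}$)
$\left(5 \cdot 2 \cdot 1 + Y{\left(25,11 \right)}\right)^{2} = \left(5 \cdot 2 \cdot 1 + \frac{9}{14}\right)^{2} = \left(10 \cdot 1 + \frac{9}{14}\right)^{2} = \left(10 + \frac{9}{14}\right)^{2} = \left(\frac{149}{14}\right)^{2} = \frac{22201}{196}$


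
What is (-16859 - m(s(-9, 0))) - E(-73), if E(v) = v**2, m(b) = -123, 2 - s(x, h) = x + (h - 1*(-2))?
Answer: -22065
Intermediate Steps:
s(x, h) = -h - x (s(x, h) = 2 - (x + (h - 1*(-2))) = 2 - (x + (h + 2)) = 2 - (x + (2 + h)) = 2 - (2 + h + x) = 2 + (-2 - h - x) = -h - x)
(-16859 - m(s(-9, 0))) - E(-73) = (-16859 - 1*(-123)) - 1*(-73)**2 = (-16859 + 123) - 1*5329 = -16736 - 5329 = -22065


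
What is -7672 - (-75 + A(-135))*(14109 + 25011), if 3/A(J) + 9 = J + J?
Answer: 90729208/31 ≈ 2.9267e+6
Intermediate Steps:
A(J) = 3/(-9 + 2*J) (A(J) = 3/(-9 + (J + J)) = 3/(-9 + 2*J))
-7672 - (-75 + A(-135))*(14109 + 25011) = -7672 - (-75 + 3/(-9 + 2*(-135)))*(14109 + 25011) = -7672 - (-75 + 3/(-9 - 270))*39120 = -7672 - (-75 + 3/(-279))*39120 = -7672 - (-75 + 3*(-1/279))*39120 = -7672 - (-75 - 1/93)*39120 = -7672 - (-6976)*39120/93 = -7672 - 1*(-90967040/31) = -7672 + 90967040/31 = 90729208/31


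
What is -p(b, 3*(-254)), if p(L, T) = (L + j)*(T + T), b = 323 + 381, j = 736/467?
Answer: 502164096/467 ≈ 1.0753e+6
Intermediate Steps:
j = 736/467 (j = 736*(1/467) = 736/467 ≈ 1.5760)
b = 704
p(L, T) = 2*T*(736/467 + L) (p(L, T) = (L + 736/467)*(T + T) = (736/467 + L)*(2*T) = 2*T*(736/467 + L))
-p(b, 3*(-254)) = -2*3*(-254)*(736 + 467*704)/467 = -2*(-762)*(736 + 328768)/467 = -2*(-762)*329504/467 = -1*(-502164096/467) = 502164096/467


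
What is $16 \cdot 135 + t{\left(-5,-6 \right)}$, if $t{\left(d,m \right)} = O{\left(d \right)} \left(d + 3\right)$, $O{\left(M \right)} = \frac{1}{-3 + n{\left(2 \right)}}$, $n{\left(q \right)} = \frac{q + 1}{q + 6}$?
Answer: $\frac{45376}{21} \approx 2160.8$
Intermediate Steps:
$n{\left(q \right)} = \frac{1 + q}{6 + q}$
$O{\left(M \right)} = - \frac{8}{21}$ ($O{\left(M \right)} = \frac{1}{-3 + \frac{1 + 2}{6 + 2}} = \frac{1}{-3 + \frac{1}{8} \cdot 3} = \frac{1}{-3 + \frac{3}{8}} = \frac{1}{- \frac{21}{8}} = - \frac{8}{21}$)
$t{\left(d,m \right)} = - \frac{8}{7} - \frac{8 d}{21}$ ($t{\left(d,m \right)} = - \frac{8 \left(d + 3\right)}{21} = - \frac{8 \left(3 + d\right)}{21} = - \frac{8}{7} - \frac{8 d}{21}$)
$16 \cdot 135 + t{\left(-5,-6 \right)} = 16 \cdot 135 - - \frac{16}{21} = 2160 + \left(- \frac{8}{7} + \frac{40}{21}\right) = 2160 + \frac{16}{21} = \frac{45376}{21}$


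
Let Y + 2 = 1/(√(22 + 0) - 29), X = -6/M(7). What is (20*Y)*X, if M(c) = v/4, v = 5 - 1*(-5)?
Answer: 26672/273 + 16*√22/273 ≈ 97.974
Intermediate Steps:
v = 10 (v = 5 + 5 = 10)
M(c) = 5/2 (M(c) = 10/4 = 10*(¼) = 5/2)
X = -12/5 (X = -6/5/2 = -6*⅖ = -12/5 ≈ -2.4000)
Y = -2 + 1/(-29 + √22) (Y = -2 + 1/(√(22 + 0) - 29) = -2 + 1/(√22 - 29) = -2 + 1/(-29 + √22) ≈ -2.0411)
(20*Y)*X = (20*(-1667/819 - √22/819))*(-12/5) = (-33340/819 - 20*√22/819)*(-12/5) = 26672/273 + 16*√22/273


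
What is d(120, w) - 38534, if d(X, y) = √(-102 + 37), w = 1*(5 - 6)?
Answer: -38534 + I*√65 ≈ -38534.0 + 8.0623*I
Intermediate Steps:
w = -1 (w = 1*(-1) = -1)
d(X, y) = I*√65 (d(X, y) = √(-65) = I*√65)
d(120, w) - 38534 = I*√65 - 38534 = -38534 + I*√65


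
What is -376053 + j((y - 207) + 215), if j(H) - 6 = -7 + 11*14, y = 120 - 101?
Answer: -375900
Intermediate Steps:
y = 19
j(H) = 153 (j(H) = 6 + (-7 + 11*14) = 6 + (-7 + 154) = 6 + 147 = 153)
-376053 + j((y - 207) + 215) = -376053 + 153 = -375900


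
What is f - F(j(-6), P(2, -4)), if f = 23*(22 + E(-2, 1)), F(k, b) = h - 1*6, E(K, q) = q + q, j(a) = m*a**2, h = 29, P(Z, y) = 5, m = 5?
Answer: 529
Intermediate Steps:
j(a) = 5*a**2
E(K, q) = 2*q
F(k, b) = 23 (F(k, b) = 29 - 1*6 = 29 - 6 = 23)
f = 552 (f = 23*(22 + 2*1) = 23*(22 + 2) = 23*24 = 552)
f - F(j(-6), P(2, -4)) = 552 - 1*23 = 552 - 23 = 529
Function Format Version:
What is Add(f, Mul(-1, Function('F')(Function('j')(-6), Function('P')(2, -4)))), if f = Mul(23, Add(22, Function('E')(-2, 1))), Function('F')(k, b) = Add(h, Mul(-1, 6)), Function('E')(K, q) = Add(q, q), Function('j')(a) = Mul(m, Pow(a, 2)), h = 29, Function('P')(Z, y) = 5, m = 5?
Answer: 529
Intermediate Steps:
Function('j')(a) = Mul(5, Pow(a, 2))
Function('E')(K, q) = Mul(2, q)
Function('F')(k, b) = 23 (Function('F')(k, b) = Add(29, Mul(-1, 6)) = Add(29, -6) = 23)
f = 552 (f = Mul(23, Add(22, Mul(2, 1))) = Mul(23, Add(22, 2)) = Mul(23, 24) = 552)
Add(f, Mul(-1, Function('F')(Function('j')(-6), Function('P')(2, -4)))) = Add(552, Mul(-1, 23)) = Add(552, -23) = 529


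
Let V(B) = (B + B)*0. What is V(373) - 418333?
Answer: -418333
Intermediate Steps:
V(B) = 0 (V(B) = (2*B)*0 = 0)
V(373) - 418333 = 0 - 418333 = -418333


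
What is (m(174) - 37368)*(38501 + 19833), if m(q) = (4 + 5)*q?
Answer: -2088473868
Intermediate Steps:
m(q) = 9*q
(m(174) - 37368)*(38501 + 19833) = (9*174 - 37368)*(38501 + 19833) = (1566 - 37368)*58334 = -35802*58334 = -2088473868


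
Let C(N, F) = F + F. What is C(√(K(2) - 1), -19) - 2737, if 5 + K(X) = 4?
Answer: -2775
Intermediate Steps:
K(X) = -1 (K(X) = -5 + 4 = -1)
C(N, F) = 2*F
C(√(K(2) - 1), -19) - 2737 = 2*(-19) - 2737 = -38 - 2737 = -2775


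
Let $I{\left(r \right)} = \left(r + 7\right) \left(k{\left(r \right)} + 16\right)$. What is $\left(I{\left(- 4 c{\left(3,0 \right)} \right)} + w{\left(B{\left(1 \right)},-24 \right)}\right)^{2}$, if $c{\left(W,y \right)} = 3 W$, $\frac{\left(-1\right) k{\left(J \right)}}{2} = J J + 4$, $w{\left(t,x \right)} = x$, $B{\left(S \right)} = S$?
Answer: $5611807744$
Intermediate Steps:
$k{\left(J \right)} = -8 - 2 J^{2}$ ($k{\left(J \right)} = - 2 \left(J J + 4\right) = - 2 \left(J^{2} + 4\right) = - 2 \left(4 + J^{2}\right) = -8 - 2 J^{2}$)
$I{\left(r \right)} = \left(7 + r\right) \left(8 - 2 r^{2}\right)$ ($I{\left(r \right)} = \left(r + 7\right) \left(\left(-8 - 2 r^{2}\right) + 16\right) = \left(7 + r\right) \left(8 - 2 r^{2}\right)$)
$\left(I{\left(- 4 c{\left(3,0 \right)} \right)} + w{\left(B{\left(1 \right)},-24 \right)}\right)^{2} = \left(\left(56 - 14 \left(- 4 \cdot 3 \cdot 3\right)^{2} - 2 \left(- 4 \cdot 3 \cdot 3\right)^{3} + 8 \left(- 4 \cdot 3 \cdot 3\right)\right) - 24\right)^{2} = \left(\left(56 - 14 \left(\left(-4\right) 9\right)^{2} - 2 \left(\left(-4\right) 9\right)^{3} + 8 \left(\left(-4\right) 9\right)\right) - 24\right)^{2} = \left(\left(56 - 14 \left(-36\right)^{2} - 2 \left(-36\right)^{3} + 8 \left(-36\right)\right) - 24\right)^{2} = \left(\left(56 - 18144 - -93312 - 288\right) - 24\right)^{2} = \left(\left(56 - 18144 + 93312 - 288\right) - 24\right)^{2} = \left(74936 - 24\right)^{2} = 74912^{2} = 5611807744$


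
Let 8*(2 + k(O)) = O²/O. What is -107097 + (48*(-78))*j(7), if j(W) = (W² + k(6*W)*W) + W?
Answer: -401937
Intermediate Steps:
k(O) = -2 + O/8 (k(O) = -2 + (O²/O)/8 = -2 + O/8)
j(W) = W + W² + W*(-2 + 3*W/4) (j(W) = (W² + (-2 + (6*W)/8)*W) + W = (W² + (-2 + 3*W/4)*W) + W = (W² + W*(-2 + 3*W/4)) + W = W + W² + W*(-2 + 3*W/4))
-107097 + (48*(-78))*j(7) = -107097 + (48*(-78))*((¼)*7*(-4 + 7*7)) = -107097 - 936*7*(-4 + 49) = -107097 - 936*7*45 = -107097 - 3744*315/4 = -107097 - 294840 = -401937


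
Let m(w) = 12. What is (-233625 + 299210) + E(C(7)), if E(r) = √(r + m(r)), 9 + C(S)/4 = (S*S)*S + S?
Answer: 65585 + 4*√86 ≈ 65622.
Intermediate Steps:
C(S) = -36 + 4*S + 4*S³ (C(S) = -36 + 4*((S*S)*S + S) = -36 + 4*(S²*S + S) = -36 + 4*(S³ + S) = -36 + 4*(S + S³) = -36 + (4*S + 4*S³) = -36 + 4*S + 4*S³)
E(r) = √(12 + r) (E(r) = √(r + 12) = √(12 + r))
(-233625 + 299210) + E(C(7)) = (-233625 + 299210) + √(12 + (-36 + 4*7 + 4*7³)) = 65585 + √(12 + (-36 + 28 + 4*343)) = 65585 + √(12 + (-36 + 28 + 1372)) = 65585 + √(12 + 1364) = 65585 + √1376 = 65585 + 4*√86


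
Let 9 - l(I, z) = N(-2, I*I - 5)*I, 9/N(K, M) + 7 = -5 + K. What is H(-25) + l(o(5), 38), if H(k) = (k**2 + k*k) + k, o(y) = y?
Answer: 17321/14 ≈ 1237.2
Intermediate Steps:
N(K, M) = 9/(-12 + K) (N(K, M) = 9/(-7 + (-5 + K)) = 9/(-12 + K))
l(I, z) = 9 + 9*I/14 (l(I, z) = 9 - 9/(-12 - 2)*I = 9 - 9/(-14)*I = 9 - 9*(-1/14)*I = 9 - (-9)*I/14 = 9 + 9*I/14)
H(k) = k + 2*k**2 (H(k) = (k**2 + k**2) + k = 2*k**2 + k = k + 2*k**2)
H(-25) + l(o(5), 38) = -25*(1 + 2*(-25)) + (9 + (9/14)*5) = -25*(1 - 50) + (9 + 45/14) = -25*(-49) + 171/14 = 1225 + 171/14 = 17321/14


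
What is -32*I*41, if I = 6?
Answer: -7872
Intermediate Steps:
-32*I*41 = -32*6*41 = -192*41 = -7872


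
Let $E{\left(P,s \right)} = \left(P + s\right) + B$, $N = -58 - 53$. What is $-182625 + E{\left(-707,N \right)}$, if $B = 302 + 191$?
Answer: $-182950$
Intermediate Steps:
$N = -111$
$B = 493$
$E{\left(P,s \right)} = 493 + P + s$ ($E{\left(P,s \right)} = \left(P + s\right) + 493 = 493 + P + s$)
$-182625 + E{\left(-707,N \right)} = -182625 - 325 = -182950$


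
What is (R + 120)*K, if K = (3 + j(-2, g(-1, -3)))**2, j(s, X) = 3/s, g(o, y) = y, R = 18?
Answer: 621/2 ≈ 310.50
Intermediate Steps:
K = 9/4 (K = (3 + 3/(-2))**2 = (3 + 3*(-1/2))**2 = (3 - 3/2)**2 = (3/2)**2 = 9/4 ≈ 2.2500)
(R + 120)*K = (18 + 120)*(9/4) = 138*(9/4) = 621/2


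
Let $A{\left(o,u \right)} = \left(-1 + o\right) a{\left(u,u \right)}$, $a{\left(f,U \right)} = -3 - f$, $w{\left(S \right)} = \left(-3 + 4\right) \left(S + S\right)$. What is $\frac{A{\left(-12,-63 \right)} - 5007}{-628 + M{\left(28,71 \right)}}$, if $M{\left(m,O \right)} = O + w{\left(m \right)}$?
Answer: $\frac{1929}{167} \approx 11.551$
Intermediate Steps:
$w{\left(S \right)} = 2 S$ ($w{\left(S \right)} = 1 \cdot 2 S = 2 S$)
$M{\left(m,O \right)} = O + 2 m$
$A{\left(o,u \right)} = \left(-1 + o\right) \left(-3 - u\right)$
$\frac{A{\left(-12,-63 \right)} - 5007}{-628 + M{\left(28,71 \right)}} = \frac{- \left(-1 - 12\right) \left(3 - 63\right) - 5007}{-628 + \left(71 + 2 \cdot 28\right)} = \frac{\left(-1\right) \left(-13\right) \left(-60\right) - 5007}{-628 + \left(71 + 56\right)} = \frac{-780 - 5007}{-628 + 127} = - \frac{5787}{-501} = \left(-5787\right) \left(- \frac{1}{501}\right) = \frac{1929}{167}$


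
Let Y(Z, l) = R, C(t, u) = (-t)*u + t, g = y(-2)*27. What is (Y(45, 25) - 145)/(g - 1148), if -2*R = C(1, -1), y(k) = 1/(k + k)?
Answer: 584/4619 ≈ 0.12643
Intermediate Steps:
y(k) = 1/(2*k)
g = -27/4 (g = ((½)/(-2))*27 = ((½)*(-½))*27 = -¼*27 = -27/4 ≈ -6.7500)
C(t, u) = t - t*u (C(t, u) = -t*u + t = t - t*u)
R = -1 (R = -(1 - 1*(-1))/2 = -(1 + 1)/2 = -2/2 = -½*2 = -1)
Y(Z, l) = -1
(Y(45, 25) - 145)/(g - 1148) = (-1 - 145)/(-27/4 - 1148) = -146/(-4619/4) = -146*(-4/4619) = 584/4619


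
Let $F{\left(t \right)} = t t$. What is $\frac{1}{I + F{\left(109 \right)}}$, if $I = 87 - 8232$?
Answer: $\frac{1}{3736} \approx 0.00026767$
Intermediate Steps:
$F{\left(t \right)} = t^{2}$
$I = -8145$ ($I = 87 - 8232 = -8145$)
$\frac{1}{I + F{\left(109 \right)}} = \frac{1}{-8145 + 109^{2}} = \frac{1}{-8145 + 11881} = \frac{1}{3736}$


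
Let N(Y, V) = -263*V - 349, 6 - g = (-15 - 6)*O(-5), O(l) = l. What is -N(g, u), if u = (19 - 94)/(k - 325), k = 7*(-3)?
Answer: 140479/346 ≈ 406.01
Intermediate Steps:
k = -21
g = -99 (g = 6 - (-15 - 6)*(-5) = 6 - (-21)*(-5) = 6 - 1*105 = 6 - 105 = -99)
u = 75/346 (u = (19 - 94)/(-21 - 325) = -75/(-346) = -75*(-1/346) = 75/346 ≈ 0.21676)
N(Y, V) = -349 - 263*V
-N(g, u) = -(-349 - 263*75/346) = -(-349 - 19725/346) = -1*(-140479/346) = 140479/346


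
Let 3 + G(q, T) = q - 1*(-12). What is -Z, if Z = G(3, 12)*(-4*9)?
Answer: 432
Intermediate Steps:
G(q, T) = 9 + q (G(q, T) = -3 + (q - 1*(-12)) = -3 + (q + 12) = -3 + (12 + q) = 9 + q)
Z = -432 (Z = (9 + 3)*(-4*9) = 12*(-36) = -432)
-Z = -1*(-432) = 432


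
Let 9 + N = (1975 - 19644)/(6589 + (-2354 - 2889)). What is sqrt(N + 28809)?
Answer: sqrt(52153638326)/1346 ≈ 169.67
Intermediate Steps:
N = -29783/1346 (N = -9 + (1975 - 19644)/(6589 + (-2354 - 2889)) = -9 - 17669/(6589 - 5243) = -9 - 17669/1346 = -29783/1346 ≈ -22.127)
sqrt(N + 28809) = sqrt(-29783/1346 + 28809) = sqrt(38747131/1346) = sqrt(52153638326)/1346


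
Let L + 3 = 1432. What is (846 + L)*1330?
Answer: 3025750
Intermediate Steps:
L = 1429 (L = -3 + 1432 = 1429)
(846 + L)*1330 = (846 + 1429)*1330 = 2275*1330 = 3025750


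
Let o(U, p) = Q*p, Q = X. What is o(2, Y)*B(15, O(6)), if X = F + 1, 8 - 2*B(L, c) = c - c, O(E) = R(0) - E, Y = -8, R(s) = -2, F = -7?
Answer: 192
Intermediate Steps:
O(E) = -2 - E
B(L, c) = 4 (B(L, c) = 4 - (c - c)/2 = 4 - ½*0 = 4 + 0 = 4)
X = -6 (X = -7 + 1 = -6)
Q = -6
o(U, p) = -6*p
o(2, Y)*B(15, O(6)) = -6*(-8)*4 = 48*4 = 192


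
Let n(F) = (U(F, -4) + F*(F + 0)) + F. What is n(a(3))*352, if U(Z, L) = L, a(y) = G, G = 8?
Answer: 23936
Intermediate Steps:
a(y) = 8
n(F) = -4 + F + F² (n(F) = (-4 + F*(F + 0)) + F = (-4 + F*F) + F = (-4 + F²) + F = -4 + F + F²)
n(a(3))*352 = (-4 + 8 + 8²)*352 = (-4 + 8 + 64)*352 = 68*352 = 23936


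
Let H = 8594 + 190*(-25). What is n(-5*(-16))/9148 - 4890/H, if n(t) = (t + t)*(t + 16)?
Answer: 1788765/4395614 ≈ 0.40694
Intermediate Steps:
H = 3844 (H = 8594 - 4750 = 3844)
n(t) = 2*t*(16 + t) (n(t) = (2*t)*(16 + t) = 2*t*(16 + t))
n(-5*(-16))/9148 - 4890/H = (2*(-5*(-16))*(16 - 5*(-16)))/9148 - 4890/3844 = (2*80*(16 + 80))*(1/9148) - 4890*1/3844 = (2*80*96)*(1/9148) - 2445/1922 = 15360*(1/9148) - 2445/1922 = 3840/2287 - 2445/1922 = 1788765/4395614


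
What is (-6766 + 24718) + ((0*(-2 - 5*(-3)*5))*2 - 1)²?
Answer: 17953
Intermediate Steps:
(-6766 + 24718) + ((0*(-2 - 5*(-3)*5))*2 - 1)² = 17952 + ((0*(-2 + 15*5))*2 - 1)² = 17952 + ((0*(-2 + 75))*2 - 1)² = 17952 + ((0*73)*2 - 1)² = 17952 + (0*2 - 1)² = 17952 + (0 - 1)² = 17952 + (-1)² = 17952 + 1 = 17953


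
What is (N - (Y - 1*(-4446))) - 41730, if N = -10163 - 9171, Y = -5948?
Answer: -59562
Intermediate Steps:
N = -19334
(N - (Y - 1*(-4446))) - 41730 = (-19334 - (-5948 - 1*(-4446))) - 41730 = (-19334 - (-5948 + 4446)) - 41730 = (-19334 - 1*(-1502)) - 41730 = (-19334 + 1502) - 41730 = -17832 - 41730 = -59562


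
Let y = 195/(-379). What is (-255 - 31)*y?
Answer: 55770/379 ≈ 147.15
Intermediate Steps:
y = -195/379 (y = 195*(-1/379) = -195/379 ≈ -0.51451)
(-255 - 31)*y = (-255 - 31)*(-195/379) = -286*(-195/379) = 55770/379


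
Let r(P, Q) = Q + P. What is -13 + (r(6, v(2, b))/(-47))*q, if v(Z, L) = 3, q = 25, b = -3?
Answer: -836/47 ≈ -17.787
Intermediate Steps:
r(P, Q) = P + Q
-13 + (r(6, v(2, b))/(-47))*q = -13 + ((6 + 3)/(-47))*25 = -13 + (9*(-1/47))*25 = -13 - 9/47*25 = -13 - 225/47 = -836/47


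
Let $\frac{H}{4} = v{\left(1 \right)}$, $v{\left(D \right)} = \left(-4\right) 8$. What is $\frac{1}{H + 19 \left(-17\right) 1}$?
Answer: $- \frac{1}{451} \approx -0.0022173$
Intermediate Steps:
$v{\left(D \right)} = -32$
$H = -128$ ($H = 4 \left(-32\right) = -128$)
$\frac{1}{H + 19 \left(-17\right) 1} = \frac{1}{-128 + 19 \left(-17\right) 1} = \frac{1}{-128 - 323} = \frac{1}{-451} = - \frac{1}{451}$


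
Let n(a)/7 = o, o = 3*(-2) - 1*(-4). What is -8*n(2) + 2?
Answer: 114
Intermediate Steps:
o = -2 (o = -6 + 4 = -2)
n(a) = -14 (n(a) = 7*(-2) = -14)
-8*n(2) + 2 = -8*(-14) + 2 = 112 + 2 = 114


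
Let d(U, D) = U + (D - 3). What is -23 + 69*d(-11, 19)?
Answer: 322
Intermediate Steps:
d(U, D) = -3 + D + U (d(U, D) = U + (-3 + D) = -3 + D + U)
-23 + 69*d(-11, 19) = -23 + 69*(-3 + 19 - 11) = -23 + 69*5 = -23 + 345 = 322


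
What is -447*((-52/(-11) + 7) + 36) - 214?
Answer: -237029/11 ≈ -21548.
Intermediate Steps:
-447*((-52/(-11) + 7) + 36) - 214 = -447*((-52*(-1/11) + 7) + 36) - 214 = -447*((52/11 + 7) + 36) - 214 = -447*(129/11 + 36) - 214 = -447*525/11 - 214 = -234675/11 - 214 = -237029/11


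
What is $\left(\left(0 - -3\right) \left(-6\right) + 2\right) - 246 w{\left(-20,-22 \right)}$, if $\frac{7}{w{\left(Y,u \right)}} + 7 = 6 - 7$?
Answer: $\frac{797}{4} \approx 199.25$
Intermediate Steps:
$w{\left(Y,u \right)} = - \frac{7}{8}$ ($w{\left(Y,u \right)} = \frac{7}{-7 + \left(6 - 7\right)} = \frac{7}{-7 - 1} = \frac{7}{-8} = 7 \left(- \frac{1}{8}\right) = - \frac{7}{8}$)
$\left(\left(0 - -3\right) \left(-6\right) + 2\right) - 246 w{\left(-20,-22 \right)} = \left(\left(0 - -3\right) \left(-6\right) + 2\right) - - \frac{861}{4} = \left(\left(0 + 3\right) \left(-6\right) + 2\right) + \frac{861}{4} = \left(3 \left(-6\right) + 2\right) + \frac{861}{4} = \left(-18 + 2\right) + \frac{861}{4} = -16 + \frac{861}{4} = \frac{797}{4}$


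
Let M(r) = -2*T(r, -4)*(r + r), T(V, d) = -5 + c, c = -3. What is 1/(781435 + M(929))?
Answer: 1/811163 ≈ 1.2328e-6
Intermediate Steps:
T(V, d) = -8 (T(V, d) = -5 - 3 = -8)
M(r) = 32*r (M(r) = -(-16)*(r + r) = -(-16)*2*r = -(-32)*r = 32*r)
1/(781435 + M(929)) = 1/(781435 + 32*929) = 1/(781435 + 29728) = 1/811163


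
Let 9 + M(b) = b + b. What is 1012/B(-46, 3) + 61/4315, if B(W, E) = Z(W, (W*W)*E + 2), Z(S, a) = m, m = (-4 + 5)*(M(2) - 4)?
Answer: -4366231/38835 ≈ -112.43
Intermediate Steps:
M(b) = -9 + 2*b (M(b) = -9 + (b + b) = -9 + 2*b)
m = -9 (m = (-4 + 5)*((-9 + 2*2) - 4) = 1*((-9 + 4) - 4) = 1*(-5 - 4) = 1*(-9) = -9)
Z(S, a) = -9
B(W, E) = -9
1012/B(-46, 3) + 61/4315 = 1012/(-9) + 61/4315 = 1012*(-1/9) + 61*(1/4315) = -1012/9 + 61/4315 = -4366231/38835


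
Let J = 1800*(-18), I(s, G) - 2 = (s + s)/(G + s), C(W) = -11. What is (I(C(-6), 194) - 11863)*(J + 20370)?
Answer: 8704045850/61 ≈ 1.4269e+8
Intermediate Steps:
I(s, G) = 2 + 2*s/(G + s) (I(s, G) = 2 + (s + s)/(G + s) = 2 + (2*s)/(G + s) = 2 + 2*s/(G + s))
J = -32400
(I(C(-6), 194) - 11863)*(J + 20370) = (2*(194 + 2*(-11))/(194 - 11) - 11863)*(-32400 + 20370) = (2*(194 - 22)/183 - 11863)*(-12030) = (2*(1/183)*172 - 11863)*(-12030) = (344/183 - 11863)*(-12030) = -2170585/183*(-12030) = 8704045850/61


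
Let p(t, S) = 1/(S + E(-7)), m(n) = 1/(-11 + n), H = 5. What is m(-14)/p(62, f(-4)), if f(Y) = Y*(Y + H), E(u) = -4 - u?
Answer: 1/25 ≈ 0.040000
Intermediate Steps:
f(Y) = Y*(5 + Y) (f(Y) = Y*(Y + 5) = Y*(5 + Y))
p(t, S) = 1/(3 + S) (p(t, S) = 1/(S + (-4 - 1*(-7))) = 1/(S + (-4 + 7)) = 1/(S + 3) = 1/(3 + S))
m(-14)/p(62, f(-4)) = 1/((-11 - 14)*(1/(3 - 4*(5 - 4)))) = 1/((-25)*(1/(3 - 4*1))) = -1/(25*(1/(3 - 4))) = -1/(25*(1/(-1))) = -1/25/(-1) = -1/25*(-1) = 1/25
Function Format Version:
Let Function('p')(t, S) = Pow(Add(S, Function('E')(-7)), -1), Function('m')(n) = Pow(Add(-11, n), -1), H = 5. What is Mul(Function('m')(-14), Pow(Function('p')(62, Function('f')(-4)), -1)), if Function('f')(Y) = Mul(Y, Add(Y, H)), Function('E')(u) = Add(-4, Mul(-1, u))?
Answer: Rational(1, 25) ≈ 0.040000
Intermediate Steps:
Function('f')(Y) = Mul(Y, Add(5, Y)) (Function('f')(Y) = Mul(Y, Add(Y, 5)) = Mul(Y, Add(5, Y)))
Function('p')(t, S) = Pow(Add(3, S), -1) (Function('p')(t, S) = Pow(Add(S, Add(-4, Mul(-1, -7))), -1) = Pow(Add(S, Add(-4, 7)), -1) = Pow(Add(S, 3), -1) = Pow(Add(3, S), -1))
Mul(Function('m')(-14), Pow(Function('p')(62, Function('f')(-4)), -1)) = Mul(Pow(Add(-11, -14), -1), Pow(Pow(Add(3, Mul(-4, Add(5, -4))), -1), -1)) = Mul(Pow(-25, -1), Pow(Pow(Add(3, Mul(-4, 1)), -1), -1)) = Mul(Rational(-1, 25), Pow(Pow(Add(3, -4), -1), -1)) = Mul(Rational(-1, 25), Pow(Pow(-1, -1), -1)) = Mul(Rational(-1, 25), Pow(-1, -1)) = Mul(Rational(-1, 25), -1) = Rational(1, 25)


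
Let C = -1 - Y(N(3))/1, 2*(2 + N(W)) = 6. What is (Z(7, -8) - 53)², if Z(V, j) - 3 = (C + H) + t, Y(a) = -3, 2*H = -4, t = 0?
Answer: 2500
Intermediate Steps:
N(W) = 1 (N(W) = -2 + (½)*6 = -2 + 3 = 1)
H = -2 (H = (½)*(-4) = -2)
C = 2 (C = -1 - (-3)/1 = -1 - (-3) = -1 - 1*(-3) = -1 + 3 = 2)
Z(V, j) = 3 (Z(V, j) = 3 + ((2 - 2) + 0) = 3 + (0 + 0) = 3 + 0 = 3)
(Z(7, -8) - 53)² = (3 - 53)² = (-50)² = 2500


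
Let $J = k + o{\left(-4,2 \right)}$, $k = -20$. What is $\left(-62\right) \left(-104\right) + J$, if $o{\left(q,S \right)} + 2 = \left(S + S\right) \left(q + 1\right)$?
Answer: $6414$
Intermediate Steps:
$o{\left(q,S \right)} = -2 + 2 S \left(1 + q\right)$ ($o{\left(q,S \right)} = -2 + \left(S + S\right) \left(q + 1\right) = -2 + 2 S \left(1 + q\right)$)
$J = -34$ ($J = -20 + \left(-2 + 2 \cdot 2 + 2 \cdot 2 \left(-4\right)\right) = -20 - 14 = -34$)
$\left(-62\right) \left(-104\right) + J = \left(-62\right) \left(-104\right) - 34 = 6448 - 34 = 6414$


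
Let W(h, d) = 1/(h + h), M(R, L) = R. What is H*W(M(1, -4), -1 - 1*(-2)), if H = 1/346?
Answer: 1/692 ≈ 0.0014451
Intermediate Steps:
W(h, d) = 1/(2*h)
H = 1/346 ≈ 0.0028902
H*W(M(1, -4), -1 - 1*(-2)) = ((1/2)/1)/346 = ((1/2)*1)/346 = (1/346)*(1/2) = 1/692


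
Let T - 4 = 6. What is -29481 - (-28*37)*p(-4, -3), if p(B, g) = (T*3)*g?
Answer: -122721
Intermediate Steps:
T = 10 (T = 4 + 6 = 10)
p(B, g) = 30*g (p(B, g) = (10*3)*g = 30*g)
-29481 - (-28*37)*p(-4, -3) = -29481 - (-28*37)*30*(-3) = -29481 - (-1036)*(-90) = -29481 - 1*93240 = -29481 - 93240 = -122721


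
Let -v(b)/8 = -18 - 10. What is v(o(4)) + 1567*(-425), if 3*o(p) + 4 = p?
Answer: -665751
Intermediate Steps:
o(p) = -4/3 + p/3
v(b) = 224 (v(b) = -8*(-18 - 10) = -8*(-28) = 224)
v(o(4)) + 1567*(-425) = 224 + 1567*(-425) = 224 - 665975 = -665751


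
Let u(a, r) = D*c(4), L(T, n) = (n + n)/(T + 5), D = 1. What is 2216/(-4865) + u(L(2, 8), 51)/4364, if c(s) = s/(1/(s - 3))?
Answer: -2412791/5307715 ≈ -0.45458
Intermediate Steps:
c(s) = s*(-3 + s) (c(s) = s/(1/(-3 + s)) = s*(-3 + s))
L(T, n) = 2*n/(5 + T) (L(T, n) = (2*n)/(5 + T) = 2*n/(5 + T))
u(a, r) = 4 (u(a, r) = 1*(4*(-3 + 4)) = 1*(4*1) = 1*4 = 4)
2216/(-4865) + u(L(2, 8), 51)/4364 = 2216/(-4865) + 4/4364 = 2216*(-1/4865) + 4*(1/4364) = -2216/4865 + 1/1091 = -2412791/5307715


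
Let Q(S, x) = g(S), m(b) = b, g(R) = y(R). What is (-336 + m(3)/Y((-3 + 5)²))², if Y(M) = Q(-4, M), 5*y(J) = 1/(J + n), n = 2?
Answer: 133956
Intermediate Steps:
y(J) = 1/(5*(2 + J)) (y(J) = 1/(5*(J + 2)) = 1/(5*(2 + J)))
g(R) = 1/(5*(2 + R))
Q(S, x) = 1/(5*(2 + S))
Y(M) = -⅒ (Y(M) = 1/(5*(2 - 4)) = (⅕)/(-2) = (⅕)*(-½) = -⅒)
(-336 + m(3)/Y((-3 + 5)²))² = (-336 + 3/(-⅒))² = (-336 + 3*(-10))² = (-336 - 30)² = (-366)² = 133956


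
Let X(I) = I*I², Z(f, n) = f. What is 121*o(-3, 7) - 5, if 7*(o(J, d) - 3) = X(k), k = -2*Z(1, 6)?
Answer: 1538/7 ≈ 219.71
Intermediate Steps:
k = -2 (k = -2*1 = -2)
X(I) = I³
o(J, d) = 13/7 (o(J, d) = 3 + (⅐)*(-2)³ = 3 + (⅐)*(-8) = 3 - 8/7 = 13/7)
121*o(-3, 7) - 5 = 121*(13/7) - 5 = 1573/7 - 5 = 1538/7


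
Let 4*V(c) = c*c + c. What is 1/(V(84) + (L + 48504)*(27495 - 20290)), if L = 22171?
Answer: 1/509215160 ≈ 1.9638e-9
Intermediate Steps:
V(c) = c/4 + c²/4 (V(c) = (c*c + c)/4 = (c² + c)/4 = (c + c²)/4 = c/4 + c²/4)
1/(V(84) + (L + 48504)*(27495 - 20290)) = 1/((¼)*84*(1 + 84) + (22171 + 48504)*(27495 - 20290)) = 1/((¼)*84*85 + 70675*7205) = 1/(1785 + 509213375) = 1/509215160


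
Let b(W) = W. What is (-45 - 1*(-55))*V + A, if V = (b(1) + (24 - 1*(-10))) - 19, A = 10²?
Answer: 260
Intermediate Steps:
A = 100
V = 16 (V = (1 + (24 - 1*(-10))) - 19 = (1 + (24 + 10)) - 19 = (1 + 34) - 19 = 35 - 19 = 16)
(-45 - 1*(-55))*V + A = (-45 - 1*(-55))*16 + 100 = (-45 + 55)*16 + 100 = 10*16 + 100 = 160 + 100 = 260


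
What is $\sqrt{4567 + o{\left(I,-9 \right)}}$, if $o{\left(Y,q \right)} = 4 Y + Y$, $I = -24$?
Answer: $\sqrt{4447} \approx 66.686$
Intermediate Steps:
$o{\left(Y,q \right)} = 5 Y$
$\sqrt{4567 + o{\left(I,-9 \right)}} = \sqrt{4567 + 5 \left(-24\right)} = \sqrt{4567 - 120} = \sqrt{4447}$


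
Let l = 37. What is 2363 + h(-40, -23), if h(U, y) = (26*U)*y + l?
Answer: 26320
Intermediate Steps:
h(U, y) = 37 + 26*U*y (h(U, y) = (26*U)*y + 37 = 26*U*y + 37 = 37 + 26*U*y)
2363 + h(-40, -23) = 2363 + (37 + 26*(-40)*(-23)) = 2363 + (37 + 23920) = 2363 + 23957 = 26320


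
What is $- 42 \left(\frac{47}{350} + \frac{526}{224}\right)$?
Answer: $- \frac{20853}{200} \approx -104.27$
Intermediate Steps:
$- 42 \left(\frac{47}{350} + \frac{526}{224}\right) = - 42 \left(47 \cdot \frac{1}{350} + 526 \cdot \frac{1}{224}\right) = - 42 \left(\frac{47}{350} + \frac{263}{112}\right) = \left(-42\right) \frac{993}{400} = - \frac{20853}{200}$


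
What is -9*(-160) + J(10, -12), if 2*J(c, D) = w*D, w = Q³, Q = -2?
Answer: 1488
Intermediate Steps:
w = -8 (w = (-2)³ = -8)
J(c, D) = -4*D (J(c, D) = (-8*D)/2 = -4*D)
-9*(-160) + J(10, -12) = -9*(-160) - 4*(-12) = 1440 + 48 = 1488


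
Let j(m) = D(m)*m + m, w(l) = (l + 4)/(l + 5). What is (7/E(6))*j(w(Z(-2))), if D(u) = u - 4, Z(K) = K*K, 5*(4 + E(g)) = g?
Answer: 380/81 ≈ 4.6914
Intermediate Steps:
E(g) = -4 + g/5
Z(K) = K²
D(u) = -4 + u
w(l) = (4 + l)/(5 + l)
j(m) = m + m*(-4 + m) (j(m) = (-4 + m)*m + m = m*(-4 + m) + m = m + m*(-4 + m))
(7/E(6))*j(w(Z(-2))) = (7/(-4 + (⅕)*6))*(((4 + (-2)²)/(5 + (-2)²))*(-3 + (4 + (-2)²)/(5 + (-2)²))) = (7/(-4 + 6/5))*(((4 + 4)/(5 + 4))*(-3 + (4 + 4)/(5 + 4))) = (7/(-14/5))*((8/9)*(-3 + 8/9)) = (7*(-5/14))*(((⅑)*8)*(-3 + (⅑)*8)) = -20*(-3 + 8/9)/9 = -20*(-19)/(9*9) = -5/2*(-152/81) = 380/81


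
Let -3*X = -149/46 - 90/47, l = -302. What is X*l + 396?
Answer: -398365/3243 ≈ -122.84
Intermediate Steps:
X = 11143/6486 (X = -(-149/46 - 90/47)/3 = -1/3*(-11143/2162) = 11143/6486 ≈ 1.7180)
X*l + 396 = (11143/6486)*(-302) + 396 = -1682593/3243 + 396 = -398365/3243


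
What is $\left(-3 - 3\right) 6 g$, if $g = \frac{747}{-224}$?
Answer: $\frac{6723}{56} \approx 120.05$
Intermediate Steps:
$g = - \frac{747}{224}$ ($g = 747 \left(- \frac{1}{224}\right) = - \frac{747}{224} \approx -3.3348$)
$\left(-3 - 3\right) 6 g = \left(-3 - 3\right) 6 \left(- \frac{747}{224}\right) = \left(-6\right) 6 \left(- \frac{747}{224}\right) = \left(-36\right) \left(- \frac{747}{224}\right) = \frac{6723}{56}$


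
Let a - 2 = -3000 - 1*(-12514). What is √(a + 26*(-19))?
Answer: √9022 ≈ 94.984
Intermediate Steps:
a = 9516 (a = 2 + (-3000 - 1*(-12514)) = 2 + (-3000 + 12514) = 2 + 9514 = 9516)
√(a + 26*(-19)) = √(9516 + 26*(-19)) = √(9516 - 494) = √9022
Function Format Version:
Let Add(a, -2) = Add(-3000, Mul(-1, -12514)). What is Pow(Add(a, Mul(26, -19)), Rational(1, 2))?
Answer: Pow(9022, Rational(1, 2)) ≈ 94.984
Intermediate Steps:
a = 9516 (a = Add(2, Add(-3000, Mul(-1, -12514))) = Add(2, Add(-3000, 12514)) = Add(2, 9514) = 9516)
Pow(Add(a, Mul(26, -19)), Rational(1, 2)) = Pow(Add(9516, Mul(26, -19)), Rational(1, 2)) = Pow(Add(9516, -494), Rational(1, 2)) = Pow(9022, Rational(1, 2))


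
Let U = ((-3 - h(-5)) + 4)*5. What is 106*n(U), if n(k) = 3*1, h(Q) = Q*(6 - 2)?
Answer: 318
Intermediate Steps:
h(Q) = 4*Q (h(Q) = Q*4 = 4*Q)
U = 105 (U = ((-3 - 4*(-5)) + 4)*5 = ((-3 - 1*(-20)) + 4)*5 = ((-3 + 20) + 4)*5 = (17 + 4)*5 = 21*5 = 105)
n(k) = 3
106*n(U) = 106*3 = 318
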